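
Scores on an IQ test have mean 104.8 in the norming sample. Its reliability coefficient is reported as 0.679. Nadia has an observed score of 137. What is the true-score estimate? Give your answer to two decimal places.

T̂ = ρX + (1 − ρ)μ
  = 0.679 × 137 + 0.321 × 104.8
  = 93.023 + 33.6408
  = 126.664
  ≈ 126.66

126.66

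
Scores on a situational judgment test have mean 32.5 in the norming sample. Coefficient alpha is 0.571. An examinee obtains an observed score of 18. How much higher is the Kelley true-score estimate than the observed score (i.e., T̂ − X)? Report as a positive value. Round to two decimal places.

T̂ = 0.571(18) + 0.429(32.5) = 10.278 + 13.9425 = 24.2205 → 24.221
T̂ − X = 24.221 − 18 = 6.221 → 6.22

6.22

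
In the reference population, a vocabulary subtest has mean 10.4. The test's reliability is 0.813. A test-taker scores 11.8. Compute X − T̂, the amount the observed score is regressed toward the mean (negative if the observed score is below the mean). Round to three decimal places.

0.262

T̂ = 0.813(11.8) + 0.187(10.4) = 9.5934 + 1.9448 = 11.53820 → 11.5382
X − T̂ = 11.8 − 11.5382 = 0.2618 → 0.262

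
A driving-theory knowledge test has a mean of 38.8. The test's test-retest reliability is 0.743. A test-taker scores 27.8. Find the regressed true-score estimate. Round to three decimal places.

30.627

Regress the observed score toward the mean by the unreliability: T̂ = 0.743·27.8 + 0.257·38.8 = 20.6554 + 9.9716 = 30.6270.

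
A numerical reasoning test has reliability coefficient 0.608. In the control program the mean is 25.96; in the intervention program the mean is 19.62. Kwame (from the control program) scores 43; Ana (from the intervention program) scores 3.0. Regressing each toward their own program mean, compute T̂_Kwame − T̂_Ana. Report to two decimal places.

26.81

T̂_Kwame = 0.608(43) + 0.392(25.96) = 36.3203
T̂_Ana = 0.608(3.0) + 0.392(19.62) = 9.5150
Difference = 36.3203 − 9.5150 = 26.8053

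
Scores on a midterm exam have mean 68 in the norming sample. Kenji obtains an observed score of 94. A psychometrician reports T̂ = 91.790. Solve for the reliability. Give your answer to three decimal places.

T̂ = ρX + (1 − ρ)μ  ⇒  T̂ − μ = ρ(X − μ)
ρ = (T̂ − μ)/(X − μ) = (91.790 − 68) / (94 − 68) = 23.790 / 26.0 = 0.91500

0.915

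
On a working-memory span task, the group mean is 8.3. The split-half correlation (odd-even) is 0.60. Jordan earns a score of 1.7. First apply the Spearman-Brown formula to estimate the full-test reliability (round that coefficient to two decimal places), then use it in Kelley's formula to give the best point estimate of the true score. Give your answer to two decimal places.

Spearman-Brown: ρ = 2r/(1 + r) = 2(0.60)/(1 + 0.60) = 1.200/1.60 = 0.7500 → 0.75
T̂ = ρX + (1 − ρ)μ
  = 0.75 × 1.7 + 0.25 × 8.3
  = 1.275 + 2.075
  = 3.350
  ≈ 3.35

3.35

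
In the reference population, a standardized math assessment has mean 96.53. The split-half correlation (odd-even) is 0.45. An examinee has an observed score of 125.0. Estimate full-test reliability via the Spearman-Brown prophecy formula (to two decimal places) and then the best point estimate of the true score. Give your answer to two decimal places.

114.18

Spearman-Brown: ρ = 2r/(1 + r) = 2(0.45)/(1 + 0.45) = 0.900/1.45 = 0.6207 → 0.62
T̂ = ρX + (1 − ρ)μ
  = 0.62 × 125.0 + 0.38 × 96.53
  = 77.500 + 36.6814
  = 114.181
  ≈ 114.18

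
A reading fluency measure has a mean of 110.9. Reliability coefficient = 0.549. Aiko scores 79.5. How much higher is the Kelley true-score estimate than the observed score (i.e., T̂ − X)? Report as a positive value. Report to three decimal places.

14.161

T̂ = 0.549(79.5) + 0.451(110.9) = 43.6455 + 50.0159 = 93.66140 → 93.6614
T̂ − X = 93.6614 − 79.5 = 14.1614 → 14.161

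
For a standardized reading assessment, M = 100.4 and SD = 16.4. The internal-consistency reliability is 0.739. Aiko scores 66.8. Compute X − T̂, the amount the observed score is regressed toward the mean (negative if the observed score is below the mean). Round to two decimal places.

T̂ = ρX + (1 − ρ)μ
  = 0.739 × 66.8 + 0.261 × 100.4
  = 49.3652 + 26.2044
  = 75.5696
  ≈ 75.570
X − T̂ = 66.8 − 75.570 = -8.770 → -8.77

-8.77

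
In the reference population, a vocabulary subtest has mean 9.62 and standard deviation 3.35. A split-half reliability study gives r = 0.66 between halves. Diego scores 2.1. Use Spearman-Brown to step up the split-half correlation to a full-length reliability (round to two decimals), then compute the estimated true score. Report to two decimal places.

Spearman-Brown: ρ = 2r/(1 + r) = 2(0.66)/(1 + 0.66) = 1.320/1.66 = 0.7952 → 0.80
T̂ = 0.80(2.1) + 0.20(9.62) = 1.680 + 1.9240 = 3.604 → 3.60

3.60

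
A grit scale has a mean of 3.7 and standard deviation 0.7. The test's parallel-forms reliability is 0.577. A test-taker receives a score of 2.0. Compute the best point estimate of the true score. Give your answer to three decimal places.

Weight the observed score by reliability and the mean by (1 − reliability): T̂ = 0.577·2.0 + 0.423·3.7 = 1.1540 + 1.5651 = 2.7191.

2.719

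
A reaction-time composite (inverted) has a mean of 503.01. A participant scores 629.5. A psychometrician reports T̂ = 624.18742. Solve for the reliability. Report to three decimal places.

0.958

T̂ = ρX + (1 − ρ)μ  ⇒  T̂ − μ = ρ(X − μ)
ρ = (T̂ − μ)/(X − μ) = (624.18742 − 503.01) / (629.5 − 503.01) = 121.17742 / 126.49 = 0.95800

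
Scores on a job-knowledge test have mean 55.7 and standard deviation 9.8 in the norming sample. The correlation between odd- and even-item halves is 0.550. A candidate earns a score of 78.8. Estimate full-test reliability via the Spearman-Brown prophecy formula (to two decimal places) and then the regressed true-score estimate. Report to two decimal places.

72.10

Spearman-Brown: ρ = 2r/(1 + r) = 2(0.550)/(1 + 0.550) = 1.1000/1.550 = 0.7097 → 0.71
Weight the observed score by reliability and the mean by (1 − reliability): T̂ = 0.71·78.8 + 0.29·55.7 = 55.948 + 16.153 = 72.101.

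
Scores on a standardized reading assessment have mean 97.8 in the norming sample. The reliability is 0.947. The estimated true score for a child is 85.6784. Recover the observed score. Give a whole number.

85

T̂ = ρX + (1 − ρ)μ  ⇒  X = (T̂ − (1 − ρ)μ) / ρ
X = (85.6784 − 0.053 × 97.8) / 0.947 = (85.6784 − 5.1834) / 0.947 = 80.4950 / 0.947 = 85.00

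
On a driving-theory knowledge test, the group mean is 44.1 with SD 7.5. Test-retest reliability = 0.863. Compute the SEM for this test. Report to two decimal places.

2.78

SEM = SD · √(1 − ρ) = 7.5 × √0.137 = 7.5 × 0.3701 = 2.776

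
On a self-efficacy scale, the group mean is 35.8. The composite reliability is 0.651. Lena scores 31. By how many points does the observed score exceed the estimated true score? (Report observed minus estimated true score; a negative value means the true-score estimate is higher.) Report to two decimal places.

T̂ = ρX + (1 − ρ)μ
  = 0.651 × 31 + 0.349 × 35.8
  = 20.181 + 12.4942
  = 32.6752
  ≈ 32.675
X − T̂ = 31 − 32.675 = -1.675 → -1.68

-1.68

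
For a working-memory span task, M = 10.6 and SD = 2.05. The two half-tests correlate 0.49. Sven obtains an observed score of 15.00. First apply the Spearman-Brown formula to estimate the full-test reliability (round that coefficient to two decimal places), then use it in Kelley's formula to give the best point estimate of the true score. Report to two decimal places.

Spearman-Brown: ρ = 2r/(1 + r) = 2(0.49)/(1 + 0.49) = 0.980/1.49 = 0.6577 → 0.66
Kelley's formula gives T̂ = 0.66·15.00 + 0.34·10.6 = 9.9000 + 3.604 = 13.504.

13.50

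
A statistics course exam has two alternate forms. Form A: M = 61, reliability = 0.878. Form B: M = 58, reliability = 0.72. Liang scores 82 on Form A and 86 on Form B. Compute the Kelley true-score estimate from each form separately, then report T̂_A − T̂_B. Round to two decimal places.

T̂_A = 0.878(82) + 0.122(61) = 79.4380
T̂_B = 0.72(86) + 0.28(58) = 78.1600
T̂_A − T̂_B = 1.2780

1.28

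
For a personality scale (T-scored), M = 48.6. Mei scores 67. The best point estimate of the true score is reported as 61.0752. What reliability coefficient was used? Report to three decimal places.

T̂ = ρX + (1 − ρ)μ  ⇒  T̂ − μ = ρ(X − μ)
ρ = (T̂ − μ)/(X − μ) = (61.0752 − 48.6) / (67 − 48.6) = 12.4752 / 18.4 = 0.67800

0.678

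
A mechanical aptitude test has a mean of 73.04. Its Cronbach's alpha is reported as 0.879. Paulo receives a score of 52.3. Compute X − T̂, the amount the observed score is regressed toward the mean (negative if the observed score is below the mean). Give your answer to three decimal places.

-2.510

Kelley's formula gives T̂ = 0.879·52.3 + 0.121·73.04 = 45.9717 + 8.83784 = 54.80954.
X − T̂ = 52.3 − 54.8095 = -2.5095 → -2.510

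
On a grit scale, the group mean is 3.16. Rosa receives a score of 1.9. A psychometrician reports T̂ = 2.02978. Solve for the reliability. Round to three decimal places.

T̂ = ρX + (1 − ρ)μ  ⇒  T̂ − μ = ρ(X − μ)
ρ = (T̂ − μ)/(X − μ) = (2.02978 − 3.16) / (1.9 − 3.16) = -1.13022 / -1.26 = 0.89700

0.897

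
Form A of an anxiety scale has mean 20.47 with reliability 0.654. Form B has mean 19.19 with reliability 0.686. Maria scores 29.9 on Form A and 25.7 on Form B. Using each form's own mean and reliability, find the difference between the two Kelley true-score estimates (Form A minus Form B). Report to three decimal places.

2.981

T̂_A = 0.654(29.9) + 0.346(20.47) = 26.63722
T̂_B = 0.686(25.7) + 0.314(19.19) = 23.65586
T̂_A − T̂_B = 2.98136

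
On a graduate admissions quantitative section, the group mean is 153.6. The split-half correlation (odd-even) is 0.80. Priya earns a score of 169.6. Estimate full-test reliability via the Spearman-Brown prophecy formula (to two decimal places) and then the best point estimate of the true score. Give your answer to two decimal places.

167.84

Spearman-Brown: ρ = 2r/(1 + r) = 2(0.80)/(1 + 0.80) = 1.600/1.80 = 0.8889 → 0.89
Weight the observed score by reliability and the mean by (1 − reliability): T̂ = 0.89·169.6 + 0.11·153.6 = 150.944 + 16.896 = 167.840.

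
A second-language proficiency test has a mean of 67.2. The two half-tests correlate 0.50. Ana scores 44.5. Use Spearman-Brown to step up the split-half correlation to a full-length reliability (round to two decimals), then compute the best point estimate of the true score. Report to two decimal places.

Spearman-Brown: ρ = 2r/(1 + r) = 2(0.50)/(1 + 0.50) = 1.000/1.50 = 0.6667 → 0.67
T̂ = 0.67(44.5) + 0.33(67.2) = 29.815 + 22.176 = 51.991 → 51.99

51.99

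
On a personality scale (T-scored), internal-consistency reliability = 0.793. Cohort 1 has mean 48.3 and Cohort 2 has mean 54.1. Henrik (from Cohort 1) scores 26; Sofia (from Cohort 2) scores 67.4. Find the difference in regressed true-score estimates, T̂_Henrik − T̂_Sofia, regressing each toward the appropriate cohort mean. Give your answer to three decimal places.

T̂_Henrik = 0.793(26) + 0.207(48.3) = 30.61610
T̂_Sofia = 0.793(67.4) + 0.207(54.1) = 64.64690
Difference = 30.61610 − 64.64690 = -34.03080

-34.031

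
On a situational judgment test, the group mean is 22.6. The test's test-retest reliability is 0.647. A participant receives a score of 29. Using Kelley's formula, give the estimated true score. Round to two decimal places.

26.74

T̂ = ρX + (1 − ρ)μ
  = 0.647 × 29 + 0.353 × 22.6
  = 18.763 + 7.9778
  = 26.741
  ≈ 26.74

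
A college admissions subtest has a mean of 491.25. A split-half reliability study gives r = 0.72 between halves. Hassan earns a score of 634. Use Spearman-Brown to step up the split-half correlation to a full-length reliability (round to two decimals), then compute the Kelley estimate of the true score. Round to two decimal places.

Spearman-Brown: ρ = 2r/(1 + r) = 2(0.72)/(1 + 0.72) = 1.440/1.72 = 0.8372 → 0.84
T̂ = 0.84(634) + 0.16(491.25) = 532.56 + 78.6000 = 611.160 → 611.16

611.16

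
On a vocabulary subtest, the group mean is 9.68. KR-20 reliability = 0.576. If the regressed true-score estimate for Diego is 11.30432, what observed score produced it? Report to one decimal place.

12.5

T̂ = ρX + (1 − ρ)μ  ⇒  X = (T̂ − (1 − ρ)μ) / ρ
X = (11.30432 − 0.424 × 9.68) / 0.576 = (11.30432 − 4.10432) / 0.576 = 7.20000 / 0.576 = 12.500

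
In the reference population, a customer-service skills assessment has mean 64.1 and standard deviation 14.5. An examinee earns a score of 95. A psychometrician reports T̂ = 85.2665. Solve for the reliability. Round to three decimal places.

0.685

T̂ = ρX + (1 − ρ)μ  ⇒  T̂ − μ = ρ(X − μ)
ρ = (T̂ − μ)/(X − μ) = (85.2665 − 64.1) / (95 − 64.1) = 21.1665 / 30.9 = 0.68500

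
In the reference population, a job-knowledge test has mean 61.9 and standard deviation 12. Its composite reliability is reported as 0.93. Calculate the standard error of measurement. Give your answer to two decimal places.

3.17

SEM = SD · √(1 − ρ) = 12 × √0.07 = 12 × 0.2646 = 3.175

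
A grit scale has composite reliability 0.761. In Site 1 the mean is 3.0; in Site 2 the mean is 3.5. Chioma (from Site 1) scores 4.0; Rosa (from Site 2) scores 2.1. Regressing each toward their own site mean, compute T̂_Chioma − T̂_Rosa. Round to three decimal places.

1.326

T̂_Chioma = 0.761(4.0) + 0.239(3.0) = 3.76100
T̂_Rosa = 0.761(2.1) + 0.239(3.5) = 2.43460
Difference = 3.76100 − 2.43460 = 1.32640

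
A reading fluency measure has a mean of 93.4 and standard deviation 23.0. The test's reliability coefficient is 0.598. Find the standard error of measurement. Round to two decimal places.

14.58

SEM = SD · √(1 − ρ) = 23.0 × √0.402 = 23.0 × 0.6340 = 14.583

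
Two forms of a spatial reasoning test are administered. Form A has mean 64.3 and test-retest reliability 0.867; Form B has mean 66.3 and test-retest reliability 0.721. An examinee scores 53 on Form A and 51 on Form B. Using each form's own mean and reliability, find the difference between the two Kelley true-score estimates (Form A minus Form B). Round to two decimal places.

-0.77

T̂_A = 0.867(53) + 0.133(64.3) = 54.5029
T̂_B = 0.721(51) + 0.279(66.3) = 55.2687
T̂_A − T̂_B = -0.7658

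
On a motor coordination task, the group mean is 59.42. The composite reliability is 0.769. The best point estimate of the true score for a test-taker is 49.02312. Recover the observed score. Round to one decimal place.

45.9

T̂ = ρX + (1 − ρ)μ  ⇒  X = (T̂ − (1 − ρ)μ) / ρ
X = (49.02312 − 0.231 × 59.42) / 0.769 = (49.02312 − 13.72602) / 0.769 = 35.29710 / 0.769 = 45.900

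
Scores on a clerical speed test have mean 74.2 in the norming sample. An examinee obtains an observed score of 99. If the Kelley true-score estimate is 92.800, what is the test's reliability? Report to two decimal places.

T̂ = ρX + (1 − ρ)μ  ⇒  T̂ − μ = ρ(X − μ)
ρ = (T̂ − μ)/(X − μ) = (92.800 − 74.2) / (99 − 74.2) = 18.600 / 24.8 = 0.7500

0.75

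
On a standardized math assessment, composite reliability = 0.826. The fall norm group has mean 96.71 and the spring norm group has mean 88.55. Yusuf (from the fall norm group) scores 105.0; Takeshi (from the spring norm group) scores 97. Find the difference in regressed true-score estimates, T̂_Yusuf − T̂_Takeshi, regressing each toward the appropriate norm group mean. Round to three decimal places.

T̂_Yusuf = 0.826(105.0) + 0.174(96.71) = 103.55754
T̂_Takeshi = 0.826(97) + 0.174(88.55) = 95.52970
Difference = 103.55754 − 95.52970 = 8.02784

8.028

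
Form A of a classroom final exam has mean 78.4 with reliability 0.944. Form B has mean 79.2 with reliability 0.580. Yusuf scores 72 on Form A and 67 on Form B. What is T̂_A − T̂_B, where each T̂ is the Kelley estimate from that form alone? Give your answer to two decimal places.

T̂_A = 0.944(72) + 0.056(78.4) = 72.3584
T̂_B = 0.580(67) + 0.420(79.2) = 72.1240
T̂_A − T̂_B = 0.2344

0.23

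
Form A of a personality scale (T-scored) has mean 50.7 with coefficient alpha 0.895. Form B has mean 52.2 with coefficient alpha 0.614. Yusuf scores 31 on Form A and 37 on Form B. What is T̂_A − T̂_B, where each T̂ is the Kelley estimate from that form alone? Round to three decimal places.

T̂_A = 0.895(31) + 0.105(50.7) = 33.06850
T̂_B = 0.614(37) + 0.386(52.2) = 42.86720
T̂_A − T̂_B = -9.79870

-9.799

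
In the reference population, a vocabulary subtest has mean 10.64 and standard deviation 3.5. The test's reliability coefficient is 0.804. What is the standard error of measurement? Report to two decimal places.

SEM = SD · √(1 − ρ) = 3.5 × √0.196 = 3.5 × 0.4427 = 1.550

1.55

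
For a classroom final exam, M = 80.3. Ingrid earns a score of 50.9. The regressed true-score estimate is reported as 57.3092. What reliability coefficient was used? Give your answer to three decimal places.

T̂ = ρX + (1 − ρ)μ  ⇒  T̂ − μ = ρ(X − μ)
ρ = (T̂ − μ)/(X − μ) = (57.3092 − 80.3) / (50.9 − 80.3) = -22.9908 / -29.4 = 0.78200

0.782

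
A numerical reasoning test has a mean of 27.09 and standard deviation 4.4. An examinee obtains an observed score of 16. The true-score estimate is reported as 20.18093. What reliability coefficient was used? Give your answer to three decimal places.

T̂ = ρX + (1 − ρ)μ  ⇒  T̂ − μ = ρ(X − μ)
ρ = (T̂ − μ)/(X − μ) = (20.18093 − 27.09) / (16 − 27.09) = -6.90907 / -11.09 = 0.62300

0.623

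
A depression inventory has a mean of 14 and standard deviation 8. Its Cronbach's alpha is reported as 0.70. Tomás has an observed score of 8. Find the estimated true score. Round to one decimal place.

9.8

T̂ = ρX + (1 − ρ)μ
  = 0.70 × 8 + 0.30 × 14
  = 5.60 + 4.20
  = 9.80
  ≈ 9.8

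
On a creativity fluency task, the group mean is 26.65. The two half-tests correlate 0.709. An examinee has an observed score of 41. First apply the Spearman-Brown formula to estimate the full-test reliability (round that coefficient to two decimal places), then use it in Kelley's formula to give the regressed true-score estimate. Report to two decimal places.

Spearman-Brown: ρ = 2r/(1 + r) = 2(0.709)/(1 + 0.709) = 1.4180/1.709 = 0.8297 → 0.83
Regress the observed score toward the mean by the unreliability: T̂ = 0.83·41 + 0.17·26.65 = 34.03 + 4.5305 = 38.561.

38.56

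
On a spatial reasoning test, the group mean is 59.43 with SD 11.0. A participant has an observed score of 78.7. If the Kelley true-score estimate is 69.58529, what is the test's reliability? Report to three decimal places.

0.527

T̂ = ρX + (1 − ρ)μ  ⇒  T̂ − μ = ρ(X − μ)
ρ = (T̂ − μ)/(X − μ) = (69.58529 − 59.43) / (78.7 − 59.43) = 10.15529 / 19.27 = 0.52700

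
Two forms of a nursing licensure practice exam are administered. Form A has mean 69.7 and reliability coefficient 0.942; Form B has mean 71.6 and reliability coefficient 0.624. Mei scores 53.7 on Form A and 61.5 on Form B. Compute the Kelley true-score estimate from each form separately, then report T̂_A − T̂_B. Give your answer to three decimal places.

-10.670

T̂_A = 0.942(53.7) + 0.058(69.7) = 54.62800
T̂_B = 0.624(61.5) + 0.376(71.6) = 65.29760
T̂_A − T̂_B = -10.66960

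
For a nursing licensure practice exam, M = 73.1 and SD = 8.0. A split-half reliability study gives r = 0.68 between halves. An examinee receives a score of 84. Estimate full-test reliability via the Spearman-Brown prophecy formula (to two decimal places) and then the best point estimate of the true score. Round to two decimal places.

Spearman-Brown: ρ = 2r/(1 + r) = 2(0.68)/(1 + 0.68) = 1.360/1.68 = 0.8095 → 0.81
T̂ = ρX + (1 − ρ)μ
  = 0.81 × 84 + 0.19 × 73.1
  = 68.04 + 13.889
  = 81.929
  ≈ 81.93

81.93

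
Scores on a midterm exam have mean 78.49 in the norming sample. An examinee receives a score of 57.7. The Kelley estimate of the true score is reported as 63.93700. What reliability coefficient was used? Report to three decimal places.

0.700

T̂ = ρX + (1 − ρ)μ  ⇒  T̂ − μ = ρ(X − μ)
ρ = (T̂ − μ)/(X − μ) = (63.93700 − 78.49) / (57.7 − 78.49) = -14.55300 / -20.79 = 0.70000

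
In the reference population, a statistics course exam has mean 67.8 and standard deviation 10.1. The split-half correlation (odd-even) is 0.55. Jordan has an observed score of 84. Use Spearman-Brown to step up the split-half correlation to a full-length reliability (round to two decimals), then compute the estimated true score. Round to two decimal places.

79.30

Spearman-Brown: ρ = 2r/(1 + r) = 2(0.55)/(1 + 0.55) = 1.100/1.55 = 0.7097 → 0.71
Weight the observed score by reliability and the mean by (1 − reliability): T̂ = 0.71·84 + 0.29·67.8 = 59.64 + 19.662 = 79.302.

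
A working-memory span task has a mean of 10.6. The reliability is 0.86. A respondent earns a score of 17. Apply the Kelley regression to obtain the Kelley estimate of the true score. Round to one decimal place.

Kelley's formula gives T̂ = 0.86·17 + 0.14·10.6 = 14.62 + 1.484 = 16.10.

16.1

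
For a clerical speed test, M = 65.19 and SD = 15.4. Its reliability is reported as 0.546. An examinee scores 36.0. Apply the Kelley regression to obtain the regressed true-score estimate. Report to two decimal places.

Weight the observed score by reliability and the mean by (1 − reliability): T̂ = 0.546·36.0 + 0.454·65.19 = 19.6560 + 29.59626 = 49.252.

49.25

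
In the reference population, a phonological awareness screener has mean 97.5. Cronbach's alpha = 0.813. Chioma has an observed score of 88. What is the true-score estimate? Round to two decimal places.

T̂ = 0.813(88) + 0.187(97.5) = 71.544 + 18.2325 = 89.776 → 89.78

89.78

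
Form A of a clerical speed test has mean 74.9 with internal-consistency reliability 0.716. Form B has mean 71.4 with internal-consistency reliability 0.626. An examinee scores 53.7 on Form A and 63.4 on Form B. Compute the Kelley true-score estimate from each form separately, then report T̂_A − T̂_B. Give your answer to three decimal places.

-6.671

T̂_A = 0.716(53.7) + 0.284(74.9) = 59.72080
T̂_B = 0.626(63.4) + 0.374(71.4) = 66.39200
T̂_A − T̂_B = -6.67120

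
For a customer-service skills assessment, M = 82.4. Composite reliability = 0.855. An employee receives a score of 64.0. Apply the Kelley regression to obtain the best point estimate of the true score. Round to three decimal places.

T̂ = 0.855(64.0) + 0.145(82.4) = 54.7200 + 11.9480 = 66.6680 → 66.668

66.668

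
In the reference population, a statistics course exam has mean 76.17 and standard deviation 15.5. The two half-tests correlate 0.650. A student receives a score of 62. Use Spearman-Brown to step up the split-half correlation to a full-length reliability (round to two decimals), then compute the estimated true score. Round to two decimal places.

64.98

Spearman-Brown: ρ = 2r/(1 + r) = 2(0.650)/(1 + 0.650) = 1.3000/1.650 = 0.7879 → 0.79
T̂ = 0.79(62) + 0.21(76.17) = 48.98 + 15.9957 = 64.976 → 64.98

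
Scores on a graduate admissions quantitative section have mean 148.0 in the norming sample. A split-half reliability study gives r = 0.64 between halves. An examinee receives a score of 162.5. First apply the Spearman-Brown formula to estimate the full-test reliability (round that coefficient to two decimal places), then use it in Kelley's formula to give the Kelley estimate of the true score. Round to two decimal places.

159.31

Spearman-Brown: ρ = 2r/(1 + r) = 2(0.64)/(1 + 0.64) = 1.280/1.64 = 0.7805 → 0.78
Weight the observed score by reliability and the mean by (1 − reliability): T̂ = 0.78·162.5 + 0.22·148.0 = 126.750 + 32.560 = 159.310.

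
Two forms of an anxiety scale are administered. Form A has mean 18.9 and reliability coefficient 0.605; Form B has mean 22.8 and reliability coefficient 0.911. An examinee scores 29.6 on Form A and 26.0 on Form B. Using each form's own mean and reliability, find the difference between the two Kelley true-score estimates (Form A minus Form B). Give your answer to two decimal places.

-0.34

T̂_A = 0.605(29.6) + 0.395(18.9) = 25.3735
T̂_B = 0.911(26.0) + 0.089(22.8) = 25.7152
T̂_A − T̂_B = -0.3417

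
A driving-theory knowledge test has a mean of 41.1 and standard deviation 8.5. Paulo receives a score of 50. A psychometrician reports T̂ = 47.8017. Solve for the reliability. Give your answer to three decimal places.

T̂ = ρX + (1 − ρ)μ  ⇒  T̂ − μ = ρ(X − μ)
ρ = (T̂ − μ)/(X − μ) = (47.8017 − 41.1) / (50 − 41.1) = 6.7017 / 8.9 = 0.75300

0.753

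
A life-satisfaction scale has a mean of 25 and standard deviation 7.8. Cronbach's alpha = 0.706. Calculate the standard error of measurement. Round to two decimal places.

SEM = SD · √(1 − ρ) = 7.8 × √0.294 = 7.8 × 0.5422 = 4.229

4.23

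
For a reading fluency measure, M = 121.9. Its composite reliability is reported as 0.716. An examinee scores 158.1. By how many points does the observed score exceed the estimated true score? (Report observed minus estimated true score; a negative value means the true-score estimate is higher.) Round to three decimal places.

10.281

Weight the observed score by reliability and the mean by (1 − reliability): T̂ = 0.716·158.1 + 0.284·121.9 = 113.1996 + 34.6196 = 147.81920.
X − T̂ = 158.1 − 147.8192 = 10.2808 → 10.281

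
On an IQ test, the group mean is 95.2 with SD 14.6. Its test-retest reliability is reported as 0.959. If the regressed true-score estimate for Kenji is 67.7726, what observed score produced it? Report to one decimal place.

T̂ = ρX + (1 − ρ)μ  ⇒  X = (T̂ − (1 − ρ)μ) / ρ
X = (67.7726 − 0.041 × 95.2) / 0.959 = (67.7726 − 3.9032) / 0.959 = 63.8694 / 0.959 = 66.600

66.6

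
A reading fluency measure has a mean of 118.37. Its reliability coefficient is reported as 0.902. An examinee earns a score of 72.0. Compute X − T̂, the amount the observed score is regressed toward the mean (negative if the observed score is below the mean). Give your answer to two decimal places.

-4.54

T̂ = ρX + (1 − ρ)μ
  = 0.902 × 72.0 + 0.098 × 118.37
  = 64.9440 + 11.60026
  = 76.5443
  ≈ 76.544
X − T̂ = 72.0 − 76.544 = -4.544 → -4.54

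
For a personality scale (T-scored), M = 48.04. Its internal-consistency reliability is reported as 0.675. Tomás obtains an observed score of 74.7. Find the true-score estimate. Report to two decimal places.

T̂ = 0.675(74.7) + 0.325(48.04) = 50.4225 + 15.61300 = 66.036 → 66.04

66.04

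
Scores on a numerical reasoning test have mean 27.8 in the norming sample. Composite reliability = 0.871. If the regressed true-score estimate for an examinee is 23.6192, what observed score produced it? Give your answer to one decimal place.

T̂ = ρX + (1 − ρ)μ  ⇒  X = (T̂ − (1 − ρ)μ) / ρ
X = (23.6192 − 0.129 × 27.8) / 0.871 = (23.6192 − 3.5862) / 0.871 = 20.0330 / 0.871 = 23.000

23.0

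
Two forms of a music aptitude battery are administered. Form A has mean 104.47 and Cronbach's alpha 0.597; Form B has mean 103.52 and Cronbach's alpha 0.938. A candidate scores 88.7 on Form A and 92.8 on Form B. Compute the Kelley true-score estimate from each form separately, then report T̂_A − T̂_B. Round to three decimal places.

1.591

T̂_A = 0.597(88.7) + 0.403(104.47) = 95.05531
T̂_B = 0.938(92.8) + 0.062(103.52) = 93.46464
T̂_A − T̂_B = 1.59067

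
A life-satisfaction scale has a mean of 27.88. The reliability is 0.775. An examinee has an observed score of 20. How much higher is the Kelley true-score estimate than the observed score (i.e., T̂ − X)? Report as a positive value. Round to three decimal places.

Weight the observed score by reliability and the mean by (1 − reliability): T̂ = 0.775·20 + 0.225·27.88 = 15.500 + 6.27300 = 21.77300.
T̂ − X = 21.7730 − 20 = 1.7730 → 1.773

1.773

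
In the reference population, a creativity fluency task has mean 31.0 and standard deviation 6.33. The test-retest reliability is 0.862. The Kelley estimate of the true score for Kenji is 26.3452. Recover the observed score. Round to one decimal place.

T̂ = ρX + (1 − ρ)μ  ⇒  X = (T̂ − (1 − ρ)μ) / ρ
X = (26.3452 − 0.138 × 31.0) / 0.862 = (26.3452 − 4.2780) / 0.862 = 22.0672 / 0.862 = 25.600

25.6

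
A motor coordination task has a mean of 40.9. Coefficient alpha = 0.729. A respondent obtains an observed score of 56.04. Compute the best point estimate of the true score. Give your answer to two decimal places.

Regress the observed score toward the mean by the unreliability: T̂ = 0.729·56.04 + 0.271·40.9 = 40.85316 + 11.0839 = 51.937.

51.94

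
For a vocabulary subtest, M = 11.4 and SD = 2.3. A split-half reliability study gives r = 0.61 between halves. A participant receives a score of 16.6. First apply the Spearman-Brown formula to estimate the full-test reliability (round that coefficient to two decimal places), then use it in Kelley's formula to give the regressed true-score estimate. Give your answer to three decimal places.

Spearman-Brown: ρ = 2r/(1 + r) = 2(0.61)/(1 + 0.61) = 1.220/1.61 = 0.7578 → 0.76
T̂ = ρX + (1 − ρ)μ
  = 0.76 × 16.6 + 0.24 × 11.4
  = 12.616 + 2.736
  = 15.3520
  ≈ 15.352

15.352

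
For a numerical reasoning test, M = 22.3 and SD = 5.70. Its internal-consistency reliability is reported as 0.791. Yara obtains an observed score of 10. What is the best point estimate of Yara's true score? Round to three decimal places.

T̂ = 0.791(10) + 0.209(22.3) = 7.910 + 4.6607 = 12.5707 → 12.571

12.571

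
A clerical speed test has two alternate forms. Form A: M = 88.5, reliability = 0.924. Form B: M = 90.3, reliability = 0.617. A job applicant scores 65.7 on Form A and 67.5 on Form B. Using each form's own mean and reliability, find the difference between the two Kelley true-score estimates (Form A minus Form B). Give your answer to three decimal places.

T̂_A = 0.924(65.7) + 0.076(88.5) = 67.43280
T̂_B = 0.617(67.5) + 0.383(90.3) = 76.23240
T̂_A − T̂_B = -8.79960

-8.800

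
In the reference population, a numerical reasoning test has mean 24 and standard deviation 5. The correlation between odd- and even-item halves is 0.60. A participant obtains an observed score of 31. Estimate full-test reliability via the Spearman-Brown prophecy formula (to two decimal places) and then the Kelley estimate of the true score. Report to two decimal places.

Spearman-Brown: ρ = 2r/(1 + r) = 2(0.60)/(1 + 0.60) = 1.200/1.60 = 0.7500 → 0.75
T̂ = ρX + (1 − ρ)μ
  = 0.75 × 31 + 0.25 × 24
  = 23.25 + 6.00
  = 29.250
  ≈ 29.25

29.25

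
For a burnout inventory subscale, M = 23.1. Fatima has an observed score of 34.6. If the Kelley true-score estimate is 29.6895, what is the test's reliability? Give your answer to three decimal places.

T̂ = ρX + (1 − ρ)μ  ⇒  T̂ − μ = ρ(X − μ)
ρ = (T̂ − μ)/(X − μ) = (29.6895 − 23.1) / (34.6 − 23.1) = 6.5895 / 11.5 = 0.57300

0.573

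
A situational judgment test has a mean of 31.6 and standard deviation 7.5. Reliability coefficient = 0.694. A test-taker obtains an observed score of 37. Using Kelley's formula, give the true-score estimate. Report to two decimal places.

35.35

Kelley's formula gives T̂ = 0.694·37 + 0.306·31.6 = 25.678 + 9.6696 = 35.348.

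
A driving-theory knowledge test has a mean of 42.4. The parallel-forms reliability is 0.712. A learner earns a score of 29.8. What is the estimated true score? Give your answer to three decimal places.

T̂ = ρX + (1 − ρ)μ
  = 0.712 × 29.8 + 0.288 × 42.4
  = 21.2176 + 12.2112
  = 33.4288
  ≈ 33.429

33.429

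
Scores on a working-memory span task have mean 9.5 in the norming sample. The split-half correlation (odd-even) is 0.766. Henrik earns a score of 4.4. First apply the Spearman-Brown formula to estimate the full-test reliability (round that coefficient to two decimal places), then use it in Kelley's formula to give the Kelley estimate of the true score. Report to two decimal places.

Spearman-Brown: ρ = 2r/(1 + r) = 2(0.766)/(1 + 0.766) = 1.5320/1.766 = 0.8675 → 0.87
T̂ = 0.87(4.4) + 0.13(9.5) = 3.828 + 1.235 = 5.063 → 5.06

5.06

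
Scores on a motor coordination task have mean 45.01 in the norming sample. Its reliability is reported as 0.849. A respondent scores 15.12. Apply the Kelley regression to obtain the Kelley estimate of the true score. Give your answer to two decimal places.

19.63

T̂ = 0.849(15.12) + 0.151(45.01) = 12.83688 + 6.79651 = 19.633 → 19.63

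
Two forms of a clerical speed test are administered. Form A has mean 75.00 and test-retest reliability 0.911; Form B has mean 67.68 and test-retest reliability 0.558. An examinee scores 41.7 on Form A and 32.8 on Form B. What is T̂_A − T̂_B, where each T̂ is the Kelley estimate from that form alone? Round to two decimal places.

T̂_A = 0.911(41.7) + 0.089(75.00) = 44.6637
T̂_B = 0.558(32.8) + 0.442(67.68) = 48.2170
T̂_A − T̂_B = -3.5533

-3.55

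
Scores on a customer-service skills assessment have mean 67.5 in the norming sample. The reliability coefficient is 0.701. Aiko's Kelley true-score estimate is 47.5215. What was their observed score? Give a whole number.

39

T̂ = ρX + (1 − ρ)μ  ⇒  X = (T̂ − (1 − ρ)μ) / ρ
X = (47.5215 − 0.299 × 67.5) / 0.701 = (47.5215 − 20.1825) / 0.701 = 27.3390 / 0.701 = 39.00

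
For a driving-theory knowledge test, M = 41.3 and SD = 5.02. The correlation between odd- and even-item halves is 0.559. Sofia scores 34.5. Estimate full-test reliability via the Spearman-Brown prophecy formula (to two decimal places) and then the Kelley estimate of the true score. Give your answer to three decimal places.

Spearman-Brown: ρ = 2r/(1 + r) = 2(0.559)/(1 + 0.559) = 1.1180/1.559 = 0.7171 → 0.72
Regress the observed score toward the mean by the unreliability: T̂ = 0.72·34.5 + 0.28·41.3 = 24.840 + 11.564 = 36.4040.

36.404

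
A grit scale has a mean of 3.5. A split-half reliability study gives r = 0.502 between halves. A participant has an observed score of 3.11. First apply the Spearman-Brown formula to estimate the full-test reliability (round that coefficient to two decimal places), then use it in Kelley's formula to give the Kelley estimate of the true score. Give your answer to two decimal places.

3.24

Spearman-Brown: ρ = 2r/(1 + r) = 2(0.502)/(1 + 0.502) = 1.0040/1.502 = 0.6684 → 0.67
T̂ = 0.67(3.11) + 0.33(3.5) = 2.0837 + 1.155 = 3.239 → 3.24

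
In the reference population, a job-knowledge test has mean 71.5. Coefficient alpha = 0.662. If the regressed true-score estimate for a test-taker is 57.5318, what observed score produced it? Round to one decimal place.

50.4

T̂ = ρX + (1 − ρ)μ  ⇒  X = (T̂ − (1 − ρ)μ) / ρ
X = (57.5318 − 0.338 × 71.5) / 0.662 = (57.5318 − 24.1670) / 0.662 = 33.3648 / 0.662 = 50.400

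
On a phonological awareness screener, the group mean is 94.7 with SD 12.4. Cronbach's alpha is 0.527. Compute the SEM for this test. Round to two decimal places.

8.53

SEM = SD · √(1 − ρ) = 12.4 × √0.473 = 12.4 × 0.6877 = 8.528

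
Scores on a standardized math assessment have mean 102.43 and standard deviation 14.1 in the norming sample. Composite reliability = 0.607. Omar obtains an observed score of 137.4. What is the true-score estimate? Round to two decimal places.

123.66

T̂ = ρX + (1 − ρ)μ
  = 0.607 × 137.4 + 0.393 × 102.43
  = 83.4018 + 40.25499
  = 123.657
  ≈ 123.66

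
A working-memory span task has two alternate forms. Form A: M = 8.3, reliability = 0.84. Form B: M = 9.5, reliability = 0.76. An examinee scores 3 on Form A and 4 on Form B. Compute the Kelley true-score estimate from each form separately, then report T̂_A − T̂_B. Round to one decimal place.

-1.5

T̂_A = 0.84(3) + 0.16(8.3) = 3.848
T̂_B = 0.76(4) + 0.24(9.5) = 5.320
T̂_A − T̂_B = -1.472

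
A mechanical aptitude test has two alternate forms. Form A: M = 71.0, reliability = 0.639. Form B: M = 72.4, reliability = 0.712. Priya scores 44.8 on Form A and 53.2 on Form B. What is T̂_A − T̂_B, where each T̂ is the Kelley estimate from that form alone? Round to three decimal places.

-4.471

T̂_A = 0.639(44.8) + 0.361(71.0) = 54.25820
T̂_B = 0.712(53.2) + 0.288(72.4) = 58.72960
T̂_A − T̂_B = -4.47140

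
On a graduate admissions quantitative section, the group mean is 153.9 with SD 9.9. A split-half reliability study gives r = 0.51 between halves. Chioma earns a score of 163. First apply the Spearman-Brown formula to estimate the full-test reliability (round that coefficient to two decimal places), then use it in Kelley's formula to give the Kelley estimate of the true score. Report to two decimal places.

Spearman-Brown: ρ = 2r/(1 + r) = 2(0.51)/(1 + 0.51) = 1.020/1.51 = 0.6755 → 0.68
T̂ = 0.68(163) + 0.32(153.9) = 110.84 + 49.248 = 160.088 → 160.09

160.09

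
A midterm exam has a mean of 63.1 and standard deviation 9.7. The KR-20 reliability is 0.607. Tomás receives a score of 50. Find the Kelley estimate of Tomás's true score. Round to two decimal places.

T̂ = 0.607(50) + 0.393(63.1) = 30.350 + 24.7983 = 55.148 → 55.15

55.15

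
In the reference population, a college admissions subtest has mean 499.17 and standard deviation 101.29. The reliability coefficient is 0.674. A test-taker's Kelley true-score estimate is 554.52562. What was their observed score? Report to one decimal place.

T̂ = ρX + (1 − ρ)μ  ⇒  X = (T̂ − (1 − ρ)μ) / ρ
X = (554.52562 − 0.326 × 499.17) / 0.674 = (554.52562 − 162.72942) / 0.674 = 391.79620 / 0.674 = 581.300

581.3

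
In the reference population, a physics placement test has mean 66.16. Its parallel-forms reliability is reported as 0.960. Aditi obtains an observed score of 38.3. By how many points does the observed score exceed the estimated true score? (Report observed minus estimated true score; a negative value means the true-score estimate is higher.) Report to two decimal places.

-1.11

T̂ = 0.960(38.3) + 0.040(66.16) = 36.7680 + 2.64640 = 39.4144 → 39.414
X − T̂ = 38.3 − 39.414 = -1.114 → -1.11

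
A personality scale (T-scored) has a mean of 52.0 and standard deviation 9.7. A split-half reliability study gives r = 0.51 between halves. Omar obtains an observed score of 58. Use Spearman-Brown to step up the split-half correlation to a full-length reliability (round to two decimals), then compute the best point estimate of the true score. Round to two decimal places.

56.08

Spearman-Brown: ρ = 2r/(1 + r) = 2(0.51)/(1 + 0.51) = 1.020/1.51 = 0.6755 → 0.68
T̂ = ρX + (1 − ρ)μ
  = 0.68 × 58 + 0.32 × 52.0
  = 39.44 + 16.640
  = 56.080
  ≈ 56.08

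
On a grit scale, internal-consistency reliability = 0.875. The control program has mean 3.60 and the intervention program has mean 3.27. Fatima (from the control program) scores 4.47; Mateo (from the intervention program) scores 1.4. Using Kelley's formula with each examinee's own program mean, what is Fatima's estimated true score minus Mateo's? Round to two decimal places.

T̂_Fatima = 0.875(4.47) + 0.125(3.60) = 4.3613
T̂_Mateo = 0.875(1.4) + 0.125(3.27) = 1.6337
Difference = 4.3613 − 1.6337 = 2.7275

2.73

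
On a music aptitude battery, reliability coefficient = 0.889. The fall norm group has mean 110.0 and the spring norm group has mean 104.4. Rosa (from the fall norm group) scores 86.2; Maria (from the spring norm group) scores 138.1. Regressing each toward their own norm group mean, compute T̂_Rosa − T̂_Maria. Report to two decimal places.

-45.52

T̂_Rosa = 0.889(86.2) + 0.111(110.0) = 88.8418
T̂_Maria = 0.889(138.1) + 0.111(104.4) = 134.3593
Difference = 88.8418 − 134.3593 = -45.5175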